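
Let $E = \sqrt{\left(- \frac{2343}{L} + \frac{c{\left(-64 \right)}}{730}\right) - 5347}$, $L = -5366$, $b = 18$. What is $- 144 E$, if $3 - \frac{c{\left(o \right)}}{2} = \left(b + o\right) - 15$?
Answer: $- \frac{72 i \sqrt{20509144288783490}}{979295} \approx - 10529.0 i$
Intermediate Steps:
$c{\left(o \right)} = - 2 o$ ($c{\left(o \right)} = 6 - 2 \left(\left(18 + o\right) - 15\right) = 6 - 2 \left(3 + o\right) = 6 - \left(6 + 2 o\right) = - 2 o$)
$E = \frac{i \sqrt{20509144288783490}}{1958590}$ ($E = \sqrt{\left(- \frac{2343}{-5366} + \frac{\left(-2\right) \left(-64\right)}{730}\right) - 5347} = \sqrt{\left(\left(-2343\right) \left(- \frac{1}{5366}\right) + 128 \cdot \frac{1}{730}\right) - 5347} = \sqrt{\left(\frac{2343}{5366} + \frac{64}{365}\right) - 5347} = \sqrt{\frac{1198619}{1958590} - 5347} = \sqrt{- \frac{10471382111}{1958590}} = \frac{i \sqrt{20509144288783490}}{1958590} \approx 73.119 i$)
$- 144 E = - 144 \frac{i \sqrt{20509144288783490}}{1958590} = - \frac{72 i \sqrt{20509144288783490}}{979295}$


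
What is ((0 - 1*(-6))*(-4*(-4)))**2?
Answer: 9216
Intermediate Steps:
((0 - 1*(-6))*(-4*(-4)))**2 = ((0 + 6)*16)**2 = (6*16)**2 = 96**2 = 9216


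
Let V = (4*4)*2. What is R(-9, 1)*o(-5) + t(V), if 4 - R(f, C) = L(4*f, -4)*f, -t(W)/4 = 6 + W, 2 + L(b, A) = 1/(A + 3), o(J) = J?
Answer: -37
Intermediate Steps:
L(b, A) = -2 + 1/(3 + A) (L(b, A) = -2 + 1/(A + 3) = -2 + 1/(3 + A))
V = 32 (V = 16*2 = 32)
t(W) = -24 - 4*W (t(W) = -4*(6 + W) = -24 - 4*W)
R(f, C) = 4 + 3*f (R(f, C) = 4 - (-5 - 2*(-4))/(3 - 4)*f = 4 - (-5 + 8)/(-1)*f = 4 - (-1*3)*f = 4 - (-3)*f = 4 + 3*f)
R(-9, 1)*o(-5) + t(V) = (4 + 3*(-9))*(-5) + (-24 - 4*32) = (4 - 27)*(-5) + (-24 - 128) = -23*(-5) - 152 = 115 - 152 = -37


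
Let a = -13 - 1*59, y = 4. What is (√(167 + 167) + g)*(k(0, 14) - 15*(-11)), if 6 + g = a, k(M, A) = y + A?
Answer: -14274 + 183*√334 ≈ -10930.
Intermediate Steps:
k(M, A) = 4 + A
a = -72 (a = -13 - 59 = -72)
g = -78 (g = -6 - 72 = -78)
(√(167 + 167) + g)*(k(0, 14) - 15*(-11)) = (√(167 + 167) - 78)*((4 + 14) - 15*(-11)) = (√334 - 78)*(18 + 165) = (-78 + √334)*183 = -14274 + 183*√334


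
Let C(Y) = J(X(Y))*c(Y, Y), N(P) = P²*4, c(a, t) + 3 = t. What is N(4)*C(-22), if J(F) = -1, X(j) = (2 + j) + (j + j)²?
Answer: 1600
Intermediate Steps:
c(a, t) = -3 + t
X(j) = 2 + j + 4*j² (X(j) = (2 + j) + (2*j)² = (2 + j) + 4*j² = 2 + j + 4*j²)
N(P) = 4*P²
C(Y) = 3 - Y (C(Y) = -(-3 + Y) = 3 - Y)
N(4)*C(-22) = (4*4²)*(3 - 1*(-22)) = (4*16)*(3 + 22) = 64*25 = 1600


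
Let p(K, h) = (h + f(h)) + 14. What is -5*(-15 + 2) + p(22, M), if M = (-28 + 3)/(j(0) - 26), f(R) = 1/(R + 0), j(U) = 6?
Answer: 1621/20 ≈ 81.050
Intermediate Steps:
f(R) = 1/R
M = 5/4 (M = (-28 + 3)/(6 - 26) = -25/(-20) = -25*(-1/20) = 5/4 ≈ 1.2500)
p(K, h) = 14 + h + 1/h (p(K, h) = (h + 1/h) + 14 = 14 + h + 1/h)
-5*(-15 + 2) + p(22, M) = -5*(-15 + 2) + (14 + 5/4 + 1/(5/4)) = -5*(-13) + (14 + 5/4 + ⅘) = 65 + 321/20 = 1621/20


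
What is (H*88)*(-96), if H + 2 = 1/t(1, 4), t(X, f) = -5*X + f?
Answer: 25344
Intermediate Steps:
t(X, f) = f - 5*X
H = -3 (H = -2 + 1/(4 - 5*1) = -2 + 1/(4 - 5) = -2 + 1/(-1) = -2 - 1 = -3)
(H*88)*(-96) = -3*88*(-96) = -264*(-96) = 25344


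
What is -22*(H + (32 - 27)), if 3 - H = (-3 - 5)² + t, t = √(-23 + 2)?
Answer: 1232 + 22*I*√21 ≈ 1232.0 + 100.82*I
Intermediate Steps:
t = I*√21 (t = √(-21) = I*√21 ≈ 4.5826*I)
H = -61 - I*√21 (H = 3 - ((-3 - 5)² + I*√21) = 3 - ((-8)² + I*√21) = 3 - (64 + I*√21) = 3 + (-64 - I*√21) = -61 - I*√21 ≈ -61.0 - 4.5826*I)
-22*(H + (32 - 27)) = -22*((-61 - I*√21) + (32 - 27)) = -22*((-61 - I*√21) + 5) = -22*(-56 - I*√21) = 1232 + 22*I*√21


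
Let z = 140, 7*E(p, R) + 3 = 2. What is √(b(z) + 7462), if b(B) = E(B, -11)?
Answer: √365631/7 ≈ 86.382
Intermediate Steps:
E(p, R) = -⅐ (E(p, R) = -3/7 + (⅐)*2 = -3/7 + 2/7 = -⅐)
b(B) = -⅐
√(b(z) + 7462) = √(-⅐ + 7462) = √(52233/7) = √365631/7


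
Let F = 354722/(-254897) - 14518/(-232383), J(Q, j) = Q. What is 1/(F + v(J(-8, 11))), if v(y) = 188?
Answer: 59233729551/11057210387708 ≈ 0.0053570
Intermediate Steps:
F = -78730767880/59233729551 (F = 354722*(-1/254897) - 14518*(-1/232383) = -354722/254897 + 14518/232383 = -78730767880/59233729551 ≈ -1.3292)
1/(F + v(J(-8, 11))) = 1/(-78730767880/59233729551 + 188) = 1/(11057210387708/59233729551) = 59233729551/11057210387708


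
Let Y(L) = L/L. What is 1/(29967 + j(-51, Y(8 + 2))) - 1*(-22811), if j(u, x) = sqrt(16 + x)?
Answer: 20484758703359/898021072 - sqrt(17)/898021072 ≈ 22811.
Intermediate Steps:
Y(L) = 1
1/(29967 + j(-51, Y(8 + 2))) - 1*(-22811) = 1/(29967 + sqrt(16 + 1)) - 1*(-22811) = 1/(29967 + sqrt(17)) + 22811 = 22811 + 1/(29967 + sqrt(17))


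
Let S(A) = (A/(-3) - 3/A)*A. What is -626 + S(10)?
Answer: -1987/3 ≈ -662.33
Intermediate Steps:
S(A) = A*(-3/A - A/3) (S(A) = (A*(-⅓) - 3/A)*A = (-A/3 - 3/A)*A = (-3/A - A/3)*A = A*(-3/A - A/3))
-626 + S(10) = -626 + (-3 - ⅓*10²) = -626 + (-3 - ⅓*100) = -626 + (-3 - 100/3) = -626 - 109/3 = -1987/3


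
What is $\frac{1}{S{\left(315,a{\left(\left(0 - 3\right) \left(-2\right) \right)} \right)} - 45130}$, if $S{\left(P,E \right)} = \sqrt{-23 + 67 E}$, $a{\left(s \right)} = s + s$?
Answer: $- \frac{45130}{2036716119} - \frac{\sqrt{781}}{2036716119} \approx -2.2172 \cdot 10^{-5}$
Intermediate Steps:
$a{\left(s \right)} = 2 s$
$\frac{1}{S{\left(315,a{\left(\left(0 - 3\right) \left(-2\right) \right)} \right)} - 45130} = \frac{1}{\sqrt{-23 + 67 \cdot 2 \left(0 - 3\right) \left(-2\right)} - 45130} = \frac{1}{\sqrt{-23 + 67 \cdot 2 \left(\left(-3\right) \left(-2\right)\right)} - 45130} = \frac{1}{\sqrt{-23 + 67 \cdot 2 \cdot 6} - 45130} = \frac{1}{\sqrt{-23 + 67 \cdot 12} - 45130} = \frac{1}{\sqrt{-23 + 804} - 45130} = \frac{1}{\sqrt{781} - 45130} = \frac{1}{-45130 + \sqrt{781}}$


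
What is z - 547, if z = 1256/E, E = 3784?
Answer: -258574/473 ≈ -546.67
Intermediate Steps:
z = 157/473 (z = 1256/3784 = 1256*(1/3784) = 157/473 ≈ 0.33192)
z - 547 = 157/473 - 547 = -258574/473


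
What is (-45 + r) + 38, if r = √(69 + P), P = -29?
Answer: -7 + 2*√10 ≈ -0.67544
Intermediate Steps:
r = 2*√10 (r = √(69 - 29) = √40 = 2*√10 ≈ 6.3246)
(-45 + r) + 38 = (-45 + 2*√10) + 38 = -7 + 2*√10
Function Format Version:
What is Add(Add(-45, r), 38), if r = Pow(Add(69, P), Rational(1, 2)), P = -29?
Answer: Add(-7, Mul(2, Pow(10, Rational(1, 2)))) ≈ -0.67544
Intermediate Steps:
r = Mul(2, Pow(10, Rational(1, 2))) (r = Pow(Add(69, -29), Rational(1, 2)) = Pow(40, Rational(1, 2)) = Mul(2, Pow(10, Rational(1, 2))) ≈ 6.3246)
Add(Add(-45, r), 38) = Add(Add(-45, Mul(2, Pow(10, Rational(1, 2)))), 38) = Add(-7, Mul(2, Pow(10, Rational(1, 2))))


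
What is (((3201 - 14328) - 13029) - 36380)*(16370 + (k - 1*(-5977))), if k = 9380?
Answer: -1920625672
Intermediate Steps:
(((3201 - 14328) - 13029) - 36380)*(16370 + (k - 1*(-5977))) = (((3201 - 14328) - 13029) - 36380)*(16370 + (9380 - 1*(-5977))) = ((-11127 - 13029) - 36380)*(16370 + (9380 + 5977)) = (-24156 - 36380)*(16370 + 15357) = -60536*31727 = -1920625672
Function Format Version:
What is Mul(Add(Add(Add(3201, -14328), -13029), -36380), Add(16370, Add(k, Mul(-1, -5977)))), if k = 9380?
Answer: -1920625672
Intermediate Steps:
Mul(Add(Add(Add(3201, -14328), -13029), -36380), Add(16370, Add(k, Mul(-1, -5977)))) = Mul(Add(Add(Add(3201, -14328), -13029), -36380), Add(16370, Add(9380, Mul(-1, -5977)))) = Mul(Add(Add(-11127, -13029), -36380), Add(16370, Add(9380, 5977))) = Mul(Add(-24156, -36380), Add(16370, 15357)) = Mul(-60536, 31727) = -1920625672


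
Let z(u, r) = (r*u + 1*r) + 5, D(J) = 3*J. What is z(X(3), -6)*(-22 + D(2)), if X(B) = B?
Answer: 304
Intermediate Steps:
z(u, r) = 5 + r + r*u (z(u, r) = (r*u + r) + 5 = (r + r*u) + 5 = 5 + r + r*u)
z(X(3), -6)*(-22 + D(2)) = (5 - 6 - 6*3)*(-22 + 3*2) = (5 - 6 - 18)*(-22 + 6) = -19*(-16) = 304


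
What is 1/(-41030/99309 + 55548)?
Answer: 99309/5516375302 ≈ 1.8003e-5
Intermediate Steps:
1/(-41030/99309 + 55548) = 1/(5516375302/99309) = 99309/5516375302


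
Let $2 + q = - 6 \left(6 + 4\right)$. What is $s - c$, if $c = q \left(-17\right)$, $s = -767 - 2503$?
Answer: $-4324$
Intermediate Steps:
$s = -3270$ ($s = -767 - 2503 = -3270$)
$q = -62$ ($q = -2 - 6 \left(6 + 4\right) = -2 - 60 = -62$)
$c = 1054$ ($c = \left(-62\right) \left(-17\right) = 1054$)
$s - c = -3270 - 1054 = -4324$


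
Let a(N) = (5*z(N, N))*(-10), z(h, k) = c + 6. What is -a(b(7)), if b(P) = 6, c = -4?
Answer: 100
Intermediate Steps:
z(h, k) = 2 (z(h, k) = -4 + 6 = 2)
a(N) = -100 (a(N) = (5*2)*(-10) = 10*(-10) = -100)
-a(b(7)) = -1*(-100) = 100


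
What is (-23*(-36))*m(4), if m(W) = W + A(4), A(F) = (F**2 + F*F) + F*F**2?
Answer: 82800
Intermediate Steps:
A(F) = F**3 + 2*F**2 (A(F) = (F**2 + F**2) + F**3 = 2*F**2 + F**3 = F**3 + 2*F**2)
m(W) = 96 + W (m(W) = W + 4**2*(2 + 4) = W + 16*6 = W + 96 = 96 + W)
(-23*(-36))*m(4) = (-23*(-36))*(96 + 4) = 828*100 = 82800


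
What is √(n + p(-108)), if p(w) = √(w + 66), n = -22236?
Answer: √(-22236 + I*√42) ≈ 0.022 + 149.12*I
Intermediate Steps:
p(w) = √(66 + w)
√(n + p(-108)) = √(-22236 + √(66 - 108)) = √(-22236 + √(-42)) = √(-22236 + I*√42)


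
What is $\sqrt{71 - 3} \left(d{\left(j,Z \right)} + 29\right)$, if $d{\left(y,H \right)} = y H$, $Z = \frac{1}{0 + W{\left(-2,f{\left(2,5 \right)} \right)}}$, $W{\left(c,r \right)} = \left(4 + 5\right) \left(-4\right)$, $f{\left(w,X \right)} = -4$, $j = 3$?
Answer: $\frac{347 \sqrt{17}}{6} \approx 238.45$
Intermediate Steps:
$W{\left(c,r \right)} = -36$ ($W{\left(c,r \right)} = 9 \left(-4\right) = -36$)
$Z = - \frac{1}{36}$ ($Z = \frac{1}{0 - 36} = \frac{1}{-36} = - \frac{1}{36} \approx -0.027778$)
$d{\left(y,H \right)} = H y$
$\sqrt{71 - 3} \left(d{\left(j,Z \right)} + 29\right) = \sqrt{71 - 3} \left(\left(- \frac{1}{36}\right) 3 + 29\right) = \sqrt{68} \left(- \frac{1}{12} + 29\right) = 2 \sqrt{17} \cdot \frac{347}{12} = \frac{347 \sqrt{17}}{6}$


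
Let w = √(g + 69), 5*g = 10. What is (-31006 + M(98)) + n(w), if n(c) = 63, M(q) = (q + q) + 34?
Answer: -30713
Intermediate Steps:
g = 2 (g = (⅕)*10 = 2)
M(q) = 34 + 2*q (M(q) = 2*q + 34 = 34 + 2*q)
w = √71 (w = √(2 + 69) = √71 ≈ 8.4261)
(-31006 + M(98)) + n(w) = (-31006 + (34 + 2*98)) + 63 = (-31006 + (34 + 196)) + 63 = (-31006 + 230) + 63 = -30776 + 63 = -30713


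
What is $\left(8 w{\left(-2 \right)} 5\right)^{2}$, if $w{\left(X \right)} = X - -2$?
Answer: $0$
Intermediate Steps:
$w{\left(X \right)} = 2 + X$ ($w{\left(X \right)} = X + 2 = 2 + X$)
$\left(8 w{\left(-2 \right)} 5\right)^{2} = \left(8 \left(2 - 2\right) 5\right)^{2} = \left(8 \cdot 0 \cdot 5\right)^{2} = \left(0 \cdot 5\right)^{2} = 0^{2} = 0$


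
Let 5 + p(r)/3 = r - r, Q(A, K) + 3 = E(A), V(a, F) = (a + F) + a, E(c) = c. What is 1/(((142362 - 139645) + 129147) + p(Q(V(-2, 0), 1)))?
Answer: 1/131849 ≈ 7.5844e-6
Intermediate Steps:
V(a, F) = F + 2*a (V(a, F) = (F + a) + a = F + 2*a)
Q(A, K) = -3 + A
p(r) = -15 (p(r) = -15 + 3*(r - r) = -15 + 3*0 = -15 + 0 = -15)
1/(((142362 - 139645) + 129147) + p(Q(V(-2, 0), 1))) = 1/(((142362 - 139645) + 129147) - 15) = 1/((2717 + 129147) - 15) = 1/(131864 - 15) = 1/131849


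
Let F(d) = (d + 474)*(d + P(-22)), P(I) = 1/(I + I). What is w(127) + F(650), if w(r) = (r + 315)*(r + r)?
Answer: 9271267/11 ≈ 8.4284e+5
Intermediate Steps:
w(r) = 2*r*(315 + r) (w(r) = (315 + r)*(2*r) = 2*r*(315 + r))
P(I) = 1/(2*I)
F(d) = (474 + d)*(-1/44 + d) (F(d) = (d + 474)*(d + (1/2)/(-22)) = (474 + d)*(d + (1/2)*(-1/22)) = (474 + d)*(d - 1/44) = (474 + d)*(-1/44 + d))
w(127) + F(650) = 2*127*(315 + 127) + (-237/22 + 650**2 + (20855/44)*650) = 2*127*442 + (-237/22 + 422500 + 6777875/22) = 112268 + 8036319/11 = 9271267/11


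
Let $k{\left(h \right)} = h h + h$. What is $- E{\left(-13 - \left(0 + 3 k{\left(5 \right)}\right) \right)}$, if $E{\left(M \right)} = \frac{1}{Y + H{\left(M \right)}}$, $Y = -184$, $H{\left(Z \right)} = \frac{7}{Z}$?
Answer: $\frac{103}{18959} \approx 0.0054328$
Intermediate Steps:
$k{\left(h \right)} = h + h^{2}$ ($k{\left(h \right)} = h^{2} + h = h + h^{2}$)
$E{\left(M \right)} = \frac{1}{-184 + \frac{7}{M}}$
$- E{\left(-13 - \left(0 + 3 k{\left(5 \right)}\right) \right)} = - \frac{\left(-1\right) \left(-13 - \left(0 + 3 \cdot 5 \left(1 + 5\right)\right)\right)}{-7 + 184 \left(-13 - \left(0 + 3 \cdot 5 \left(1 + 5\right)\right)\right)} = - \frac{\left(-1\right) \left(-13 - \left(0 + 3 \cdot 5 \cdot 6\right)\right)}{-7 + 184 \left(-13 - \left(0 + 3 \cdot 5 \cdot 6\right)\right)} = - \frac{\left(-1\right) \left(-13 - \left(0 + 3 \cdot 30\right)\right)}{-7 + 184 \left(-13 - \left(0 + 3 \cdot 30\right)\right)} = - \frac{\left(-1\right) \left(-13 - \left(0 + 90\right)\right)}{-7 + 184 \left(-13 - \left(0 + 90\right)\right)} = - \frac{\left(-1\right) \left(-13 - 90\right)}{-7 + 184 \left(-13 - 90\right)} = - \frac{\left(-1\right) \left(-103\right)}{-7 + 184 \left(-103\right)} = - \frac{\left(-1\right) \left(-103\right)}{-7 - 18952} = - \frac{\left(-1\right) \left(-103\right)}{-18959} = - \frac{\left(-1\right) \left(-103\right) \left(-1\right)}{18959} = \left(-1\right) \left(- \frac{103}{18959}\right) = \frac{103}{18959}$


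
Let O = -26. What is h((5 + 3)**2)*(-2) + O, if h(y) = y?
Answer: -154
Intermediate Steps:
h((5 + 3)**2)*(-2) + O = (5 + 3)**2*(-2) - 26 = 8**2*(-2) - 26 = 64*(-2) - 26 = -128 - 26 = -154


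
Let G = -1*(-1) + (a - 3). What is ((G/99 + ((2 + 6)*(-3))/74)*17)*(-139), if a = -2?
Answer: 3156968/3663 ≈ 861.85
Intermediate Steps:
G = -4 (G = -1*(-1) + (-2 - 3) = 1 - 5 = -4)
((G/99 + ((2 + 6)*(-3))/74)*17)*(-139) = ((-4/99 + ((2 + 6)*(-3))/74)*17)*(-139) = ((-4*1/99 + (8*(-3))*(1/74))*17)*(-139) = ((-4/99 - 24*1/74)*17)*(-139) = ((-4/99 - 12/37)*17)*(-139) = -1336/3663*17*(-139) = -22712/3663*(-139) = 3156968/3663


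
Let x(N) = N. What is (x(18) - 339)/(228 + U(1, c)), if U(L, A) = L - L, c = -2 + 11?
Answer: -107/76 ≈ -1.4079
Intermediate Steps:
c = 9
U(L, A) = 0
(x(18) - 339)/(228 + U(1, c)) = (18 - 339)/(228 + 0) = -321/228 = -321*1/228 = -107/76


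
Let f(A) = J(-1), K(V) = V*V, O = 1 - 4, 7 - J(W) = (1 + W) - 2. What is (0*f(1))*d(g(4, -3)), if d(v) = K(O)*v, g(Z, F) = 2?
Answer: 0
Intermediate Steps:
J(W) = 8 - W (J(W) = 7 - ((1 + W) - 2) = 7 - (-1 + W) = 7 + (1 - W) = 8 - W)
O = -3
K(V) = V²
d(v) = 9*v (d(v) = (-3)²*v = 9*v)
f(A) = 9 (f(A) = 8 - 1*(-1) = 8 + 1 = 9)
(0*f(1))*d(g(4, -3)) = (0*9)*(9*2) = 0*18 = 0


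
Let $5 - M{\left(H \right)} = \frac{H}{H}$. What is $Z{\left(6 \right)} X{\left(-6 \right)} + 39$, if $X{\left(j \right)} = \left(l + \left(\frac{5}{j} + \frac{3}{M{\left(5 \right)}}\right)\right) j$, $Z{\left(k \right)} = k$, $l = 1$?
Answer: $6$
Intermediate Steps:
$M{\left(H \right)} = 4$ ($M{\left(H \right)} = 5 - \frac{H}{H} = 5 - 1 = 4$)
$X{\left(j \right)} = j \left(\frac{7}{4} + \frac{5}{j}\right)$ ($X{\left(j \right)} = \left(1 + \left(\frac{5}{j} + \frac{3}{4}\right)\right) j = \left(1 + \left(\frac{3}{4} + \frac{5}{j}\right)\right) j = \left(\frac{7}{4} + \frac{5}{j}\right) j = j \left(\frac{7}{4} + \frac{5}{j}\right)$)
$Z{\left(6 \right)} X{\left(-6 \right)} + 39 = 6 \left(5 + \frac{7}{4} \left(-6\right)\right) + 39 = 6 \left(5 - \frac{21}{2}\right) + 39 = 6 \left(- \frac{11}{2}\right) + 39 = -33 + 39 = 6$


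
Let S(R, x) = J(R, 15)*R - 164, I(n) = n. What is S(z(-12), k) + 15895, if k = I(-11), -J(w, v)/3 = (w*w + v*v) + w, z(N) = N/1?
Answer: 28583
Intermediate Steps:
z(N) = N (z(N) = N*1 = N)
J(w, v) = -3*w - 3*v² - 3*w² (J(w, v) = -3*((w*w + v*v) + w) = -3*((w² + v²) + w) = -3*((v² + w²) + w) = -3*(w + v² + w²) = -3*w - 3*v² - 3*w²)
k = -11
S(R, x) = -164 + R*(-675 - 3*R - 3*R²) (S(R, x) = (-3*R - 3*15² - 3*R²)*R - 164 = (-3*R - 3*225 - 3*R²)*R - 164 = (-3*R - 675 - 3*R²)*R - 164 = (-675 - 3*R - 3*R²)*R - 164 = R*(-675 - 3*R - 3*R²) - 164 = -164 + R*(-675 - 3*R - 3*R²))
S(z(-12), k) + 15895 = (-164 - 3*(-12)*(225 - 12 + (-12)²)) + 15895 = (-164 - 3*(-12)*(225 - 12 + 144)) + 15895 = (-164 - 3*(-12)*357) + 15895 = (-164 + 12852) + 15895 = 12688 + 15895 = 28583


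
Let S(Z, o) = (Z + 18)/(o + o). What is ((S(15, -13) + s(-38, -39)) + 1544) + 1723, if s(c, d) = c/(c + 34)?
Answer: 42578/13 ≈ 3275.2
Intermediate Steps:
S(Z, o) = (18 + Z)/(2*o) (S(Z, o) = (18 + Z)/((2*o)) = (18 + Z)*(1/(2*o)) = (18 + Z)/(2*o))
s(c, d) = c/(34 + c)
((S(15, -13) + s(-38, -39)) + 1544) + 1723 = (((1/2)*(18 + 15)/(-13) - 38/(34 - 38)) + 1544) + 1723 = (((1/2)*(-1/13)*33 - 38/(-4)) + 1544) + 1723 = ((-33/26 - 38*(-1/4)) + 1544) + 1723 = ((-33/26 + 19/2) + 1544) + 1723 = (107/13 + 1544) + 1723 = 20179/13 + 1723 = 42578/13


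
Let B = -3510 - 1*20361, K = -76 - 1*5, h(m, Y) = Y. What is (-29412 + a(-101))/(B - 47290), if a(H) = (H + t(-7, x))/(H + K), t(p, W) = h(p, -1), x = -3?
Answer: 2676441/6475651 ≈ 0.41331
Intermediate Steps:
t(p, W) = -1
K = -81 (K = -76 - 5 = -81)
B = -23871 (B = -3510 - 20361 = -23871)
a(H) = (-1 + H)/(-81 + H) (a(H) = (H - 1)/(H - 81) = (-1 + H)/(-81 + H))
(-29412 + a(-101))/(B - 47290) = (-29412 + (-1 - 101)/(-81 - 101))/(-23871 - 47290) = (-29412 - 102/(-182))/(-71161) = (-29412 - 1/182*(-102))*(-1/71161) = (-29412 + 51/91)*(-1/71161) = -2676441/91*(-1/71161) = 2676441/6475651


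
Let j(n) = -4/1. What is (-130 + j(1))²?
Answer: 17956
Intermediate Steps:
j(n) = -4 (j(n) = -4*1 = -4)
(-130 + j(1))² = (-130 - 4)² = (-134)² = 17956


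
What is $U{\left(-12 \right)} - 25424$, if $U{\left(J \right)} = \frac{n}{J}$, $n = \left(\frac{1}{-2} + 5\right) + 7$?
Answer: $- \frac{610199}{24} \approx -25425.0$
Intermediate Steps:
$n = \frac{23}{2}$ ($n = \left(- \frac{1}{2} + 5\right) + 7 = \frac{9}{2} + 7 = \frac{23}{2} \approx 11.5$)
$U{\left(J \right)} = \frac{23}{2 J}$
$U{\left(-12 \right)} - 25424 = \frac{23}{2 \left(-12\right)} - 25424 = \frac{23}{2} \left(- \frac{1}{12}\right) - 25424 = - \frac{23}{24} - 25424 = - \frac{610199}{24}$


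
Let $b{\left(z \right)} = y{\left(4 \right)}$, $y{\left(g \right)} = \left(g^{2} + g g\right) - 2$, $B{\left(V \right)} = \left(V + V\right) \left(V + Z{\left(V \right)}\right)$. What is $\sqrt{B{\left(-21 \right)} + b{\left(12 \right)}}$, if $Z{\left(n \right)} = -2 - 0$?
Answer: $2 \sqrt{249} \approx 31.559$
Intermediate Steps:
$Z{\left(n \right)} = -2$ ($Z{\left(n \right)} = -2 + 0 = -2$)
$B{\left(V \right)} = 2 V \left(-2 + V\right)$ ($B{\left(V \right)} = \left(V + V\right) \left(V - 2\right) = 2 V \left(-2 + V\right)$)
$y{\left(g \right)} = -2 + 2 g^{2}$ ($y{\left(g \right)} = \left(g^{2} + g^{2}\right) - 2 = 2 g^{2} - 2 = -2 + 2 g^{2}$)
$b{\left(z \right)} = 30$ ($b{\left(z \right)} = -2 + 2 \cdot 4^{2} = -2 + 2 \cdot 16 = -2 + 32 = 30$)
$\sqrt{B{\left(-21 \right)} + b{\left(12 \right)}} = \sqrt{2 \left(-21\right) \left(-2 - 21\right) + 30} = \sqrt{2 \left(-21\right) \left(-23\right) + 30} = \sqrt{966 + 30} = \sqrt{996} = 2 \sqrt{249}$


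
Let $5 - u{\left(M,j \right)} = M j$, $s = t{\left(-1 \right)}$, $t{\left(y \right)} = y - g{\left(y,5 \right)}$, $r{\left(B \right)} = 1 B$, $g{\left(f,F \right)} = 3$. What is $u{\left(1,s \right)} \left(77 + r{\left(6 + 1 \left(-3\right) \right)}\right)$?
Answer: $720$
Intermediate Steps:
$r{\left(B \right)} = B$
$t{\left(y \right)} = -3 + y$ ($t{\left(y \right)} = y - 3 = -3 + y$)
$s = -4$ ($s = -3 - 1 = -4$)
$u{\left(M,j \right)} = 5 - M j$
$u{\left(1,s \right)} \left(77 + r{\left(6 + 1 \left(-3\right) \right)}\right) = \left(5 - 1 \left(-4\right)\right) \left(77 + \left(6 + 1 \left(-3\right)\right)\right) = \left(5 + 4\right) \left(77 + \left(6 - 3\right)\right) = 9 \left(77 + 3\right) = 9 \cdot 80 = 720$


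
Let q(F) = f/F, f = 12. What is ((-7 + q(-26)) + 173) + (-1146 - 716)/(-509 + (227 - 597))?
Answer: 1915814/11427 ≈ 167.66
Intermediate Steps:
q(F) = 12/F
((-7 + q(-26)) + 173) + (-1146 - 716)/(-509 + (227 - 597)) = ((-7 + 12/(-26)) + 173) + (-1146 - 716)/(-509 + (227 - 597)) = ((-7 + 12*(-1/26)) + 173) - 1862/(-509 - 370) = ((-7 - 6/13) + 173) - 1862/(-879) = (-97/13 + 173) - 1862*(-1/879) = 2152/13 + 1862/879 = 1915814/11427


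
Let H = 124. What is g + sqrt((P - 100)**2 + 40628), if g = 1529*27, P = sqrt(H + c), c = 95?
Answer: 41283 + sqrt(50847 - 200*sqrt(219)) ≈ 41502.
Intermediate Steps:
P = sqrt(219) (P = sqrt(124 + 95) = sqrt(219) ≈ 14.799)
g = 41283
g + sqrt((P - 100)**2 + 40628) = 41283 + sqrt((sqrt(219) - 100)**2 + 40628) = 41283 + sqrt((-100 + sqrt(219))**2 + 40628) = 41283 + sqrt(40628 + (-100 + sqrt(219))**2)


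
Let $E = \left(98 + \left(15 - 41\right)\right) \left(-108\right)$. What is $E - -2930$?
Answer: $-4846$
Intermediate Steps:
$E = -7776$ ($E = \left(98 - 26\right) \left(-108\right) = 72 \left(-108\right) = -7776$)
$E - -2930 = -7776 - -2930 = -7776 + 2930 = -4846$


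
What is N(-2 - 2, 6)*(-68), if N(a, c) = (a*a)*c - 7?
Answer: -6052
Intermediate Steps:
N(a, c) = -7 + c*a**2 (N(a, c) = a**2*c - 7 = c*a**2 - 7 = -7 + c*a**2)
N(-2 - 2, 6)*(-68) = (-7 + 6*(-2 - 2)**2)*(-68) = (-7 + 6*(-4)**2)*(-68) = (-7 + 6*16)*(-68) = (-7 + 96)*(-68) = 89*(-68) = -6052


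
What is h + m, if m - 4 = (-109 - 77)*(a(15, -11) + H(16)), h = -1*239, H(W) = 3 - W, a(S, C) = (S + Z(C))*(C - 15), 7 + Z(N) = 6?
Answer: 69887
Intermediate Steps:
Z(N) = -1 (Z(N) = -7 + 6 = -1)
a(S, C) = (-1 + S)*(-15 + C) (a(S, C) = (S - 1)*(C - 15) = (-1 + S)*(-15 + C))
h = -239
m = 70126 (m = 4 + (-109 - 77)*((15 - 1*(-11) - 15*15 - 11*15) + (3 - 1*16)) = 4 - 186*((15 + 11 - 225 - 165) + (3 - 16)) = 4 - 186*(-364 - 13) = 4 - 186*(-377) = 4 + 70122 = 70126)
h + m = -239 + 70126 = 69887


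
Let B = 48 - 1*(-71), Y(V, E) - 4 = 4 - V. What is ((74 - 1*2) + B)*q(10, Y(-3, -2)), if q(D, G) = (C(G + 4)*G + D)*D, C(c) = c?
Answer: 334250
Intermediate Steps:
Y(V, E) = 8 - V (Y(V, E) = 4 + (4 - V) = 8 - V)
q(D, G) = D*(D + G*(4 + G)) (q(D, G) = ((G + 4)*G + D)*D = ((4 + G)*G + D)*D = (G*(4 + G) + D)*D = (D + G*(4 + G))*D = D*(D + G*(4 + G)))
B = 119 (B = 48 + 71 = 119)
((74 - 1*2) + B)*q(10, Y(-3, -2)) = ((74 - 1*2) + 119)*(10*(10 + (8 - 1*(-3))*(4 + (8 - 1*(-3))))) = ((74 - 2) + 119)*(10*(10 + (8 + 3)*(4 + (8 + 3)))) = (72 + 119)*(10*(10 + 11*(4 + 11))) = 191*(10*(10 + 11*15)) = 191*(10*(10 + 165)) = 191*(10*175) = 191*1750 = 334250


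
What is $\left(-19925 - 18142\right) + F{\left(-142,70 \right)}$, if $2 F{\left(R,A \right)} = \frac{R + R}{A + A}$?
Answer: $- \frac{2664761}{70} \approx -38068.0$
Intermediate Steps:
$F{\left(R,A \right)} = \frac{R}{2 A}$ ($F{\left(R,A \right)} = \frac{\left(R + R\right) \frac{1}{A + A}}{2} = \frac{2 R \frac{1}{2 A}}{2} = \frac{R \frac{1}{A}}{2} = \frac{R}{2 A}$)
$\left(-19925 - 18142\right) + F{\left(-142,70 \right)} = \left(-19925 - 18142\right) + \frac{1}{2} \left(-142\right) \frac{1}{70} = -38067 + \frac{1}{2} \left(-142\right) \frac{1}{70} = -38067 - \frac{71}{70} = - \frac{2664761}{70}$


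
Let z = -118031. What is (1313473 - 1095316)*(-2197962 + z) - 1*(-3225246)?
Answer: -505246859655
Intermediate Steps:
(1313473 - 1095316)*(-2197962 + z) - 1*(-3225246) = (1313473 - 1095316)*(-2197962 - 118031) - 1*(-3225246) = 218157*(-2315993) + 3225246 = -505250084901 + 3225246 = -505246859655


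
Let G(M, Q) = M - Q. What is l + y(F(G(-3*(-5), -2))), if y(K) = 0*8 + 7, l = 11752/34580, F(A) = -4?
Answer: 4881/665 ≈ 7.3399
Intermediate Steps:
l = 226/665 (l = 11752*(1/34580) = 226/665 ≈ 0.33985)
y(K) = 7 (y(K) = 0 + 7 = 7)
l + y(F(G(-3*(-5), -2))) = 226/665 + 7 = 4881/665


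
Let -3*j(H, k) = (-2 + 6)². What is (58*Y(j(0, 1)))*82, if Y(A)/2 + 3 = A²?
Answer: 2178248/9 ≈ 2.4203e+5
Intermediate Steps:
j(H, k) = -16/3 (j(H, k) = -(-2 + 6)²/3 = -⅓*4² = -⅓*16 = -16/3)
Y(A) = -6 + 2*A²
(58*Y(j(0, 1)))*82 = (58*(-6 + 2*(-16/3)²))*82 = (58*(-6 + 2*(256/9)))*82 = (58*(-6 + 512/9))*82 = (58*(458/9))*82 = (26564/9)*82 = 2178248/9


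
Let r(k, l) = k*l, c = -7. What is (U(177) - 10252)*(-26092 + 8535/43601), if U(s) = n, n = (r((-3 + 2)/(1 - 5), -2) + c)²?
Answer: 46395913596731/174404 ≈ 2.6603e+8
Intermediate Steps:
n = 225/4 (n = (((-3 + 2)/(1 - 5))*(-2) - 7)² = (-1/(-4)*(-2) - 7)² = (-1*(-¼)*(-2) - 7)² = ((¼)*(-2) - 7)² = (-½ - 7)² = (-15/2)² = 225/4 ≈ 56.250)
U(s) = 225/4
(U(177) - 10252)*(-26092 + 8535/43601) = (225/4 - 10252)*(-26092 + 8535/43601) = -40783*(-26092 + 8535*(1/43601))/4 = -40783*(-26092 + 8535/43601)/4 = -40783/4*(-1137628757/43601) = 46395913596731/174404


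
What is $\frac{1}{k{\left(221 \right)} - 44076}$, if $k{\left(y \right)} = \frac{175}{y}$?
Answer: $- \frac{221}{9740621} \approx -2.2689 \cdot 10^{-5}$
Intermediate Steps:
$\frac{1}{k{\left(221 \right)} - 44076} = \frac{1}{\frac{175}{221} - 44076} = \frac{1}{- \frac{9740621}{221}} = - \frac{221}{9740621}$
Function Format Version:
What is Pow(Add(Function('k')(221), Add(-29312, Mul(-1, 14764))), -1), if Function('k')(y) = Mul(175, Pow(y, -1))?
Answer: Rational(-221, 9740621) ≈ -2.2689e-5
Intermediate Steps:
Pow(Add(Function('k')(221), Add(-29312, Mul(-1, 14764))), -1) = Pow(Add(Mul(175, Pow(221, -1)), Add(-29312, Mul(-1, 14764))), -1) = Pow(Add(Mul(175, Rational(1, 221)), Add(-29312, -14764)), -1) = Pow(Add(Rational(175, 221), -44076), -1) = Pow(Rational(-9740621, 221), -1) = Rational(-221, 9740621)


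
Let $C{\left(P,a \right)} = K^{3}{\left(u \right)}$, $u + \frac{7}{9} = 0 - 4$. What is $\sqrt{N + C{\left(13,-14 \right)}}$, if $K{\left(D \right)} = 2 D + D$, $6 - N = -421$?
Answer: $\frac{i \sqrt{203934}}{9} \approx 50.177 i$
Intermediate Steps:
$N = 427$ ($N = 6 - -421 = 6 + 421 = 427$)
$u = - \frac{43}{9}$ ($u = - \frac{7}{9} + \left(0 - 4\right) = - \frac{7}{9} - 4 = - \frac{43}{9} \approx -4.7778$)
$K{\left(D \right)} = 3 D$
$C{\left(P,a \right)} = - \frac{79507}{27}$ ($C{\left(P,a \right)} = \left(3 \left(- \frac{43}{9}\right)\right)^{3} = \left(- \frac{43}{3}\right)^{3} = - \frac{79507}{27}$)
$\sqrt{N + C{\left(13,-14 \right)}} = \sqrt{427 - \frac{79507}{27}} = \sqrt{- \frac{67978}{27}} = \frac{i \sqrt{203934}}{9}$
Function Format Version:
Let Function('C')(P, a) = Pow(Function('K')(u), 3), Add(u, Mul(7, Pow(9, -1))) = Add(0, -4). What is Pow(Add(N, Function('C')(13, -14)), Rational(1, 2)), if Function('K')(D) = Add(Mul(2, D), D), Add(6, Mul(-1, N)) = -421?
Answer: Mul(Rational(1, 9), I, Pow(203934, Rational(1, 2))) ≈ Mul(50.177, I)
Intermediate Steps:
N = 427 (N = Add(6, Mul(-1, -421)) = Add(6, 421) = 427)
u = Rational(-43, 9) (u = Add(Rational(-7, 9), Add(0, -4)) = Add(Rational(-7, 9), -4) = Rational(-43, 9) ≈ -4.7778)
Function('K')(D) = Mul(3, D)
Function('C')(P, a) = Rational(-79507, 27) (Function('C')(P, a) = Pow(Mul(3, Rational(-43, 9)), 3) = Pow(Rational(-43, 3), 3) = Rational(-79507, 27))
Pow(Add(N, Function('C')(13, -14)), Rational(1, 2)) = Pow(Add(427, Rational(-79507, 27)), Rational(1, 2)) = Pow(Rational(-67978, 27), Rational(1, 2)) = Mul(Rational(1, 9), I, Pow(203934, Rational(1, 2)))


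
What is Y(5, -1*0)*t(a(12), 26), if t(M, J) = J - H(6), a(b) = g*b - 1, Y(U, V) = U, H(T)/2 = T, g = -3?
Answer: 70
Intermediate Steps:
H(T) = 2*T
a(b) = -1 - 3*b (a(b) = -3*b - 1 = -1 - 3*b)
t(M, J) = -12 + J (t(M, J) = J - 2*6 = J - 1*12 = J - 12 = -12 + J)
Y(5, -1*0)*t(a(12), 26) = 5*(-12 + 26) = 5*14 = 70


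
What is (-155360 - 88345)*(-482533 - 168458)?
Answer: 158649761655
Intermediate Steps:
(-155360 - 88345)*(-482533 - 168458) = -243705*(-650991) = 158649761655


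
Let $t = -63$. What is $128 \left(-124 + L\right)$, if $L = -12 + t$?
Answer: $-25472$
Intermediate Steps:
$L = -75$ ($L = -12 - 63 = -75$)
$128 \left(-124 + L\right) = 128 \left(-124 - 75\right) = 128 \left(-199\right) = -25472$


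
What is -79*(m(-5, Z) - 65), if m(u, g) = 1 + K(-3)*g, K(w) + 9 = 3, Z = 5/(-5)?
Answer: 4582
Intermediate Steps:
Z = -1 (Z = 5*(-⅕) = -1)
K(w) = -6 (K(w) = -9 + 3 = -6)
m(u, g) = 1 - 6*g
-79*(m(-5, Z) - 65) = -79*((1 - 6*(-1)) - 65) = -79*((1 + 6) - 65) = -79*(7 - 65) = -79*(-58) = 4582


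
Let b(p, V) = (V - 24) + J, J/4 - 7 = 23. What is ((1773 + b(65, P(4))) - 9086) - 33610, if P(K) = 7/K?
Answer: -163301/4 ≈ -40825.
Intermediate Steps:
J = 120 (J = 28 + 4*23 = 28 + 92 = 120)
b(p, V) = 96 + V (b(p, V) = (V - 24) + 120 = (-24 + V) + 120 = 96 + V)
((1773 + b(65, P(4))) - 9086) - 33610 = ((1773 + (96 + 7/4)) - 9086) - 33610 = ((1773 + 391/4) - 9086) - 33610 = (7483/4 - 9086) - 33610 = -28861/4 - 33610 = -163301/4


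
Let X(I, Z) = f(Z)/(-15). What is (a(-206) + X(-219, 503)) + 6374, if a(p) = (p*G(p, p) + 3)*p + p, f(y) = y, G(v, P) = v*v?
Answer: 27012294187/15 ≈ 1.8008e+9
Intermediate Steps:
G(v, P) = v**2
X(I, Z) = -Z/15 (X(I, Z) = Z/(-15) = Z*(-1/15) = -Z/15)
a(p) = p + p*(3 + p**3) (a(p) = (p*p**2 + 3)*p + p = (p**3 + 3)*p + p = (3 + p**3)*p + p = p*(3 + p**3) + p = p + p*(3 + p**3))
(a(-206) + X(-219, 503)) + 6374 = (-206*(4 + (-206)**3) - 1/15*503) + 6374 = (-206*(4 - 8741816) - 503/15) + 6374 = (-206*(-8741812) - 503/15) + 6374 = (1800813272 - 503/15) + 6374 = 27012198577/15 + 6374 = 27012294187/15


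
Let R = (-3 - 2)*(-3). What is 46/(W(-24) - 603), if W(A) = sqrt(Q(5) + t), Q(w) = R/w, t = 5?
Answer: -27738/363601 - 92*sqrt(2)/363601 ≈ -0.076645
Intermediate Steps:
R = 15 (R = -5*(-3) = 15)
Q(w) = 15/w
W(A) = 2*sqrt(2) (W(A) = sqrt(15/5 + 5) = sqrt(15*(1/5) + 5) = sqrt(3 + 5) = sqrt(8) = 2*sqrt(2))
46/(W(-24) - 603) = 46/(2*sqrt(2) - 603) = 46/(-603 + 2*sqrt(2))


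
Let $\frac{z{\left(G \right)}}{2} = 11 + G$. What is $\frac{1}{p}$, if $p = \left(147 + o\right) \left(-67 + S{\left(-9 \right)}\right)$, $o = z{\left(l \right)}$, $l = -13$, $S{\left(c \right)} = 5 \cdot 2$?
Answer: $- \frac{1}{8151} \approx -0.00012268$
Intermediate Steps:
$S{\left(c \right)} = 10$
$z{\left(G \right)} = 22 + 2 G$ ($z{\left(G \right)} = 2 \left(11 + G\right) = 22 + 2 G$)
$o = -4$ ($o = 22 + 2 \left(-13\right) = 22 - 26 = -4$)
$p = -8151$ ($p = \left(147 - 4\right) \left(-67 + 10\right) = 143 \left(-57\right) = -8151$)
$\frac{1}{p} = \frac{1}{-8151} = - \frac{1}{8151}$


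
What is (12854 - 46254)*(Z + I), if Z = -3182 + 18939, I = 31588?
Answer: -1581323000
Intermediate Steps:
Z = 15757
(12854 - 46254)*(Z + I) = (12854 - 46254)*(15757 + 31588) = -33400*47345 = -1581323000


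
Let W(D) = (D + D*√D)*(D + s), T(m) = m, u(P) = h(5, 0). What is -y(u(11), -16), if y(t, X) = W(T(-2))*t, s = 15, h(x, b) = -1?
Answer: -26 - 26*I*√2 ≈ -26.0 - 36.77*I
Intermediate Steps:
u(P) = -1
W(D) = (15 + D)*(D + D^(3/2)) (W(D) = (D + D*√D)*(D + 15) = (D + D^(3/2))*(15 + D) = (15 + D)*(D + D^(3/2)))
y(t, X) = t*(-26 - 26*I*√2) (y(t, X) = ((-2)² + (-2)^(5/2) + 15*(-2) + 15*(-2)^(3/2))*t = (4 + 4*I*√2 - 30 + 15*(-2*I*√2))*t = (4 + 4*I*√2 - 30 - 30*I*√2)*t = (-26 - 26*I*√2)*t = t*(-26 - 26*I*√2))
-y(u(11), -16) = -(-26)*(-1)*(1 + I*√2) = -(26 + 26*I*√2) = -26 - 26*I*√2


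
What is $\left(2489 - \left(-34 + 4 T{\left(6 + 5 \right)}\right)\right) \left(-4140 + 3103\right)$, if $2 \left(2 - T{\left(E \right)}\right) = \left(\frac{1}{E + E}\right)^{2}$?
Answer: $- \frac{631150347}{242} \approx -2.6081 \cdot 10^{6}$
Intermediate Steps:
$T{\left(E \right)} = 2 - \frac{1}{8 E^{2}}$ ($T{\left(E \right)} = 2 - \frac{\left(\frac{1}{E + E}\right)^{2}}{2} = 2 - \frac{\left(\frac{1}{2 E}\right)^{2}}{2} = 2 - \frac{\frac{1}{4} \frac{1}{E^{2}}}{2} = 2 - \frac{1}{8 E^{2}}$)
$\left(2489 - \left(-34 + 4 T{\left(6 + 5 \right)}\right)\right) \left(-4140 + 3103\right) = \left(2489 + \left(34 - 4 \left(2 - \frac{1}{8 \left(6 + 5\right)^{2}}\right)\right)\right) \left(-4140 + 3103\right) = \left(2489 + \left(34 - 4 \left(2 - \frac{1}{8 \cdot 121}\right)\right)\right) \left(-1037\right) = \left(2489 + \left(34 - 4 \left(2 - \frac{1}{968}\right)\right)\right) \left(-1037\right) = \left(2489 + \left(34 - \frac{1935}{242}\right)\right) \left(-1037\right) = \left(2489 + \frac{6293}{242}\right) \left(-1037\right) = \frac{608631}{242} \left(-1037\right) = - \frac{631150347}{242}$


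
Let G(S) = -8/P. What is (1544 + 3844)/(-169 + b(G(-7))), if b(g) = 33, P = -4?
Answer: -1347/34 ≈ -39.618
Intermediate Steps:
G(S) = 2 (G(S) = -8/(-4) = -8*(-1/4) = 2)
(1544 + 3844)/(-169 + b(G(-7))) = (1544 + 3844)/(-169 + 33) = 5388/(-136) = 5388*(-1/136) = -1347/34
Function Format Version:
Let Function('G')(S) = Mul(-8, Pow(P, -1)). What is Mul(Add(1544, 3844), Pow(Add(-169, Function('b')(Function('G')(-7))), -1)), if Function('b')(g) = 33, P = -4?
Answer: Rational(-1347, 34) ≈ -39.618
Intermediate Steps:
Function('G')(S) = 2 (Function('G')(S) = Mul(-8, Pow(-4, -1)) = Mul(-8, Rational(-1, 4)) = 2)
Mul(Add(1544, 3844), Pow(Add(-169, Function('b')(Function('G')(-7))), -1)) = Mul(Add(1544, 3844), Pow(Add(-169, 33), -1)) = Mul(5388, Pow(-136, -1)) = Mul(5388, Rational(-1, 136)) = Rational(-1347, 34)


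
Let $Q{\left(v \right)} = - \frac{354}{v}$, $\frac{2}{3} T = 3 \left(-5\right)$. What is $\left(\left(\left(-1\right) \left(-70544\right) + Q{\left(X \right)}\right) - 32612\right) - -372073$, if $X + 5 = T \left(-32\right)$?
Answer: $\frac{293153221}{715} \approx 4.1 \cdot 10^{5}$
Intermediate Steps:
$T = - \frac{45}{2}$ ($T = \frac{3 \cdot 3 \left(-5\right)}{2} = \frac{3}{2} \left(-15\right) = - \frac{45}{2} \approx -22.5$)
$X = 715$ ($X = -5 - -720 = -5 + 720 = 715$)
$\left(\left(\left(-1\right) \left(-70544\right) + Q{\left(X \right)}\right) - 32612\right) - -372073 = \left(\left(\left(-1\right) \left(-70544\right) - \frac{354}{715}\right) - 32612\right) - -372073 = \left(\left(70544 - \frac{354}{715}\right) - 32612\right) + 372073 = \left(\frac{50438606}{715} - 32612\right) + 372073 = \frac{27121026}{715} + 372073 = \frac{293153221}{715}$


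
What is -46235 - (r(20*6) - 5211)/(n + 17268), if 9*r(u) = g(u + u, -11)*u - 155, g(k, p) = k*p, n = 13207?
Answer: -12680740771/274275 ≈ -46234.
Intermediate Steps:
r(u) = -155/9 - 22*u²/9 (r(u) = (((u + u)*(-11))*u - 155)/9 = (((2*u)*(-11))*u - 155)/9 = ((-22*u)*u - 155)/9 = (-22*u² - 155)/9 = (-155 - 22*u²)/9 = -155/9 - 22*u²/9)
-46235 - (r(20*6) - 5211)/(n + 17268) = -46235 - ((-155/9 - 22*(20*6)²/9) - 5211)/(13207 + 17268) = -46235 - ((-155/9 - 22/9*120²) - 5211)/30475 = -46235 - ((-155/9 - 22/9*14400) - 5211)/30475 = -46235 - ((-155/9 - 35200) - 5211)/30475 = -46235 - (-316955/9 - 5211)/30475 = -46235 - (-363854)/(9*30475) = -46235 - 1*(-363854/274275) = -46235 + 363854/274275 = -12680740771/274275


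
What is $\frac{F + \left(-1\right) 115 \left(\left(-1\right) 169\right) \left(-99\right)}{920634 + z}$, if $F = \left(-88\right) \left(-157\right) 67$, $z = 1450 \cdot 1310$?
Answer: $- \frac{998393}{2820134} \approx -0.35402$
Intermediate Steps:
$z = 1899500$
$F = 925672$ ($F = 13816 \cdot 67 = 925672$)
$\frac{F + \left(-1\right) 115 \left(\left(-1\right) 169\right) \left(-99\right)}{920634 + z} = \frac{925672 + \left(-1\right) 115 \left(\left(-1\right) 169\right) \left(-99\right)}{920634 + 1899500} = \frac{925672 + \left(-115\right) \left(-169\right) \left(-99\right)}{2820134} = \left(925672 + 19435 \left(-99\right)\right) \frac{1}{2820134} = \left(925672 - 1924065\right) \frac{1}{2820134} = \left(-998393\right) \frac{1}{2820134} = - \frac{998393}{2820134}$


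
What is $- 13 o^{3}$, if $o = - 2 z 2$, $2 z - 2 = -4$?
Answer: $-832$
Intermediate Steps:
$z = -1$ ($z = 1 + \frac{1}{2} \left(-4\right) = 1 - 2 = -1$)
$o = 4$ ($o = \left(-2\right) \left(-1\right) 2 = 2 \cdot 2 = 4$)
$- 13 o^{3} = - 13 \cdot 4^{3} = \left(-13\right) 64 = -832$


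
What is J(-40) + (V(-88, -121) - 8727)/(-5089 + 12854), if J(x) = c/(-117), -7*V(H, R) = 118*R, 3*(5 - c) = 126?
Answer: -3465752/6359535 ≈ -0.54497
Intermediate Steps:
c = -37 (c = 5 - ⅓*126 = 5 - 42 = -37)
V(H, R) = -118*R/7
J(x) = 37/117 (J(x) = -37/(-117) = -37*(-1/117) = 37/117)
J(-40) + (V(-88, -121) - 8727)/(-5089 + 12854) = 37/117 + (-118/7*(-121) - 8727)/(-5089 + 12854) = 37/117 + (14278/7 - 8727)/7765 = 37/117 - 46811/7*1/7765 = 37/117 - 46811/54355 = -3465752/6359535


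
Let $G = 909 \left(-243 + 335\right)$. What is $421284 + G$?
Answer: $504912$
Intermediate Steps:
$G = 83628$ ($G = 909 \cdot 92 = 83628$)
$421284 + G = 421284 + 83628 = 504912$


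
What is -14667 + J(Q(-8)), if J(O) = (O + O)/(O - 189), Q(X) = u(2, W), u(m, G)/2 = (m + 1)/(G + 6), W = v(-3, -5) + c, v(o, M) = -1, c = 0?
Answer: -4590775/313 ≈ -14667.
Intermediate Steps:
W = -1 (W = -1 + 0 = -1)
u(m, G) = 2*(1 + m)/(6 + G) (u(m, G) = 2*((m + 1)/(G + 6)) = 2*((1 + m)/(6 + G)) = 2*(1 + m)/(6 + G))
Q(X) = 6/5 (Q(X) = 2*(1 + 2)/(6 - 1) = 2*3/5 = 2*(⅕)*3 = 6/5)
J(O) = 2*O/(-189 + O) (J(O) = (2*O)/(-189 + O) = 2*O/(-189 + O))
-14667 + J(Q(-8)) = -14667 + 2*(6/5)/(-189 + 6/5) = -14667 + 2*(6/5)/(-939/5) = -14667 + 2*(6/5)*(-5/939) = -14667 - 4/313 = -4590775/313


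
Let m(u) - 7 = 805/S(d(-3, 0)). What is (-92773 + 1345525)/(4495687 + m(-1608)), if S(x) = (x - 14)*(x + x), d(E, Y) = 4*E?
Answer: 781717248/2805313861 ≈ 0.27866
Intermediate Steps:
S(x) = 2*x*(-14 + x) (S(x) = (-14 + x)*(2*x) = 2*x*(-14 + x))
m(u) = 5173/624 (m(u) = 7 + 805/((2*(4*(-3))*(-14 + 4*(-3)))) = 7 + 805/((2*(-12)*(-14 - 12))) = 7 + 805/((2*(-12)*(-26))) = 7 + 805/624 = 5173/624)
(-92773 + 1345525)/(4495687 + m(-1608)) = (-92773 + 1345525)/(4495687 + 5173/624) = 1252752/(2805313861/624) = 1252752*(624/2805313861) = 781717248/2805313861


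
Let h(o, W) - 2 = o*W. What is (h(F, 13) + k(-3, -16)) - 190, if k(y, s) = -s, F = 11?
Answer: -29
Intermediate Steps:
h(o, W) = 2 + W*o (h(o, W) = 2 + o*W = 2 + W*o)
(h(F, 13) + k(-3, -16)) - 190 = ((2 + 13*11) - 1*(-16)) - 190 = ((2 + 143) + 16) - 190 = (145 + 16) - 190 = 161 - 190 = -29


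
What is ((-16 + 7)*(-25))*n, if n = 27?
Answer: 6075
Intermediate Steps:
((-16 + 7)*(-25))*n = ((-16 + 7)*(-25))*27 = -9*(-25)*27 = 225*27 = 6075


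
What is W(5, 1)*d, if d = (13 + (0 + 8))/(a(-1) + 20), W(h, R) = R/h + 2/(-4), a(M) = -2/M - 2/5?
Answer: -7/24 ≈ -0.29167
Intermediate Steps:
a(M) = -2/5 - 2/M (a(M) = -2/M - 2*1/5 = -2/M - 2/5 = -2/5 - 2/M)
W(h, R) = -1/2 + R/h (W(h, R) = R/h + 2*(-1/4) = R/h - 1/2 = -1/2 + R/h)
d = 35/36 (d = (13 + (0 + 8))/((-2/5 - 2/(-1)) + 20) = (13 + 8)/((-2/5 - 2*(-1)) + 20) = 21/((-2/5 + 2) + 20) = 21/(8/5 + 20) = 21/(108/5) = 21*(5/108) = 35/36 ≈ 0.97222)
W(5, 1)*d = ((1 - 1/2*5)/5)*(35/36) = ((1 - 5/2)/5)*(35/36) = ((1/5)*(-3/2))*(35/36) = -3/10*35/36 = -7/24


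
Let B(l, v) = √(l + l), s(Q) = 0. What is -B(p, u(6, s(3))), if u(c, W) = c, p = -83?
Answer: -I*√166 ≈ -12.884*I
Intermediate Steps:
B(l, v) = √2*√l (B(l, v) = √(2*l) = √2*√l)
-B(p, u(6, s(3))) = -√2*√(-83) = -√2*I*√83 = -I*√166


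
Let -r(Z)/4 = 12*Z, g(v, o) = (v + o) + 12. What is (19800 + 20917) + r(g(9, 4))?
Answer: 39517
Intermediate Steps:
g(v, o) = 12 + o + v (g(v, o) = (o + v) + 12 = 12 + o + v)
r(Z) = -48*Z
(19800 + 20917) + r(g(9, 4)) = (19800 + 20917) - 48*(12 + 4 + 9) = 40717 - 48*25 = 40717 - 1200 = 39517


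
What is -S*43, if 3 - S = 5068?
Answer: 217795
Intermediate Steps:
S = -5065 (S = 3 - 1*5068 = 3 - 5068 = -5065)
-S*43 = -(-5065)*43 = -1*(-217795) = 217795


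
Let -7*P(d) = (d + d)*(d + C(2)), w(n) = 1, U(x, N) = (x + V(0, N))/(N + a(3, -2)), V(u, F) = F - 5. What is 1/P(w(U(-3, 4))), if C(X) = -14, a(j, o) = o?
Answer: 7/26 ≈ 0.26923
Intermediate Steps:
V(u, F) = -5 + F
U(x, N) = (-5 + N + x)/(-2 + N) (U(x, N) = (x + (-5 + N))/(N - 2) = (-5 + N + x)/(-2 + N))
P(d) = -2*d*(-14 + d)/7 (P(d) = -(d + d)*(d - 14)/7 = -2*d*(-14 + d)/7)
1/P(w(U(-3, 4))) = 1/((2/7)*1*(14 - 1*1)) = 1/((2/7)*1*(14 - 1)) = 1/((2/7)*1*13) = 1/(26/7) = 7/26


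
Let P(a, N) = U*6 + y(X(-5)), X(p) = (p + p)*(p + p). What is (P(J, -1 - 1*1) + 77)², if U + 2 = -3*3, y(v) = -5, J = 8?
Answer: 36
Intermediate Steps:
X(p) = 4*p² (X(p) = (2*p)*(2*p) = 4*p²)
U = -11 (U = -2 - 3*3 = -2 - 9 = -11)
P(a, N) = -71 (P(a, N) = -11*6 - 5 = -66 - 5 = -71)
(P(J, -1 - 1*1) + 77)² = (-71 + 77)² = 6² = 36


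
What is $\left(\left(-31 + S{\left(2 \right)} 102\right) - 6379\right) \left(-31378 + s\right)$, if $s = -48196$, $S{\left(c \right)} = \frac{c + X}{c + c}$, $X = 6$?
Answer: $493836244$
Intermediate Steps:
$S{\left(c \right)} = \frac{6 + c}{2 c}$ ($S{\left(c \right)} = \frac{c + 6}{c + c} = \frac{6 + c}{2 c}$)
$\left(\left(-31 + S{\left(2 \right)} 102\right) - 6379\right) \left(-31378 + s\right) = \left(\left(-31 + \frac{6 + 2}{2 \cdot 2} \cdot 102\right) - 6379\right) \left(-31378 - 48196\right) = \left(\left(-31 + \frac{1}{2} \cdot \frac{1}{2} \cdot 8 \cdot 102\right) - 6379\right) \left(-79574\right) = \left(\left(-31 + 2 \cdot 102\right) - 6379\right) \left(-79574\right) = \left(\left(-31 + 204\right) - 6379\right) \left(-79574\right) = \left(173 - 6379\right) \left(-79574\right) = \left(-6206\right) \left(-79574\right) = 493836244$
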